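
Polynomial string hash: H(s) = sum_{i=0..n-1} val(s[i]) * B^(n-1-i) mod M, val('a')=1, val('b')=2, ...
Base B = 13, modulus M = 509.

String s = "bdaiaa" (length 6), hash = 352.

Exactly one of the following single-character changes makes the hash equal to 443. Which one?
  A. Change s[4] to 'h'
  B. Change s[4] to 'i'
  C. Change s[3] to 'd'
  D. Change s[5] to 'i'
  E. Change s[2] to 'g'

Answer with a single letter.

Option A: s[4]='a'->'h', delta=(8-1)*13^1 mod 509 = 91, hash=352+91 mod 509 = 443 <-- target
Option B: s[4]='a'->'i', delta=(9-1)*13^1 mod 509 = 104, hash=352+104 mod 509 = 456
Option C: s[3]='i'->'d', delta=(4-9)*13^2 mod 509 = 173, hash=352+173 mod 509 = 16
Option D: s[5]='a'->'i', delta=(9-1)*13^0 mod 509 = 8, hash=352+8 mod 509 = 360
Option E: s[2]='a'->'g', delta=(7-1)*13^3 mod 509 = 457, hash=352+457 mod 509 = 300

Answer: A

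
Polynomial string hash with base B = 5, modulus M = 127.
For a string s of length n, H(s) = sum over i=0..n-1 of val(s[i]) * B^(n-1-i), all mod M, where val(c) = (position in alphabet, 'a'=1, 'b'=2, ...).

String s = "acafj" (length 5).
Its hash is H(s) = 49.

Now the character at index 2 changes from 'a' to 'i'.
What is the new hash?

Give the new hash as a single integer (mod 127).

Answer: 122

Derivation:
val('a') = 1, val('i') = 9
Position k = 2, exponent = n-1-k = 2
B^2 mod M = 5^2 mod 127 = 25
Delta = (9 - 1) * 25 mod 127 = 73
New hash = (49 + 73) mod 127 = 122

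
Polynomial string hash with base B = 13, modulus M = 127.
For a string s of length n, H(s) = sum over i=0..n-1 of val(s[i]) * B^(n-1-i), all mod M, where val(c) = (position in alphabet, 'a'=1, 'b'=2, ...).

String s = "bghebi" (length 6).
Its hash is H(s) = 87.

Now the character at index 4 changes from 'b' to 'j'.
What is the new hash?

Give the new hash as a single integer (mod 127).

Answer: 64

Derivation:
val('b') = 2, val('j') = 10
Position k = 4, exponent = n-1-k = 1
B^1 mod M = 13^1 mod 127 = 13
Delta = (10 - 2) * 13 mod 127 = 104
New hash = (87 + 104) mod 127 = 64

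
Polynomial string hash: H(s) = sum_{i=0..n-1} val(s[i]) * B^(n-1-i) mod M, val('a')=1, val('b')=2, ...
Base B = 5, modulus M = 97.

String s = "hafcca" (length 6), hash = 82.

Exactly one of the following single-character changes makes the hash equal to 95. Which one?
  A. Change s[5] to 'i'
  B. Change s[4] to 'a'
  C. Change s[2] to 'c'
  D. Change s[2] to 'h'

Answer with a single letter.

Answer: C

Derivation:
Option A: s[5]='a'->'i', delta=(9-1)*5^0 mod 97 = 8, hash=82+8 mod 97 = 90
Option B: s[4]='c'->'a', delta=(1-3)*5^1 mod 97 = 87, hash=82+87 mod 97 = 72
Option C: s[2]='f'->'c', delta=(3-6)*5^3 mod 97 = 13, hash=82+13 mod 97 = 95 <-- target
Option D: s[2]='f'->'h', delta=(8-6)*5^3 mod 97 = 56, hash=82+56 mod 97 = 41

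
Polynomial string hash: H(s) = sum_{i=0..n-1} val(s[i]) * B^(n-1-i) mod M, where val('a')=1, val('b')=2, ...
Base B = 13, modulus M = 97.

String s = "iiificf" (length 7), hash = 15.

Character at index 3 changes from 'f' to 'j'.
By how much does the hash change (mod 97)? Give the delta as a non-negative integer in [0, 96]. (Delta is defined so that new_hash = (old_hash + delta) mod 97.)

Answer: 58

Derivation:
Delta formula: (val(new) - val(old)) * B^(n-1-k) mod M
  val('j') - val('f') = 10 - 6 = 4
  B^(n-1-k) = 13^3 mod 97 = 63
  Delta = 4 * 63 mod 97 = 58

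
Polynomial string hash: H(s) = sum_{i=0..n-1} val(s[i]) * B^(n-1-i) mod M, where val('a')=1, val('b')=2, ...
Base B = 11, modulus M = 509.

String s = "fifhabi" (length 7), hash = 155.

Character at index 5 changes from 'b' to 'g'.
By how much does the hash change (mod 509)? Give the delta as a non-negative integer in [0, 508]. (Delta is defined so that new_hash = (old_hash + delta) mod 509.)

Answer: 55

Derivation:
Delta formula: (val(new) - val(old)) * B^(n-1-k) mod M
  val('g') - val('b') = 7 - 2 = 5
  B^(n-1-k) = 11^1 mod 509 = 11
  Delta = 5 * 11 mod 509 = 55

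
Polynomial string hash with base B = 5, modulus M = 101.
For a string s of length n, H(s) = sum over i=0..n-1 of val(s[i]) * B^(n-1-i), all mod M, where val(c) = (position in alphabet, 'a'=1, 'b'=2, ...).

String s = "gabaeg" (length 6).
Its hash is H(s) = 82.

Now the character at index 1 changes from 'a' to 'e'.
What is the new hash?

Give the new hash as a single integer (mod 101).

val('a') = 1, val('e') = 5
Position k = 1, exponent = n-1-k = 4
B^4 mod M = 5^4 mod 101 = 19
Delta = (5 - 1) * 19 mod 101 = 76
New hash = (82 + 76) mod 101 = 57

Answer: 57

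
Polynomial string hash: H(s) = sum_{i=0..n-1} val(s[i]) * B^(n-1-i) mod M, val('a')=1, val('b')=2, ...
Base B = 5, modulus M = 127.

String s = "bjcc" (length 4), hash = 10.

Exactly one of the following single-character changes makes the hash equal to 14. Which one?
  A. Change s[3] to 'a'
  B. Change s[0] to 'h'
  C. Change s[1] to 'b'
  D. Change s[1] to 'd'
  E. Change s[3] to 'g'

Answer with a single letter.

Option A: s[3]='c'->'a', delta=(1-3)*5^0 mod 127 = 125, hash=10+125 mod 127 = 8
Option B: s[0]='b'->'h', delta=(8-2)*5^3 mod 127 = 115, hash=10+115 mod 127 = 125
Option C: s[1]='j'->'b', delta=(2-10)*5^2 mod 127 = 54, hash=10+54 mod 127 = 64
Option D: s[1]='j'->'d', delta=(4-10)*5^2 mod 127 = 104, hash=10+104 mod 127 = 114
Option E: s[3]='c'->'g', delta=(7-3)*5^0 mod 127 = 4, hash=10+4 mod 127 = 14 <-- target

Answer: E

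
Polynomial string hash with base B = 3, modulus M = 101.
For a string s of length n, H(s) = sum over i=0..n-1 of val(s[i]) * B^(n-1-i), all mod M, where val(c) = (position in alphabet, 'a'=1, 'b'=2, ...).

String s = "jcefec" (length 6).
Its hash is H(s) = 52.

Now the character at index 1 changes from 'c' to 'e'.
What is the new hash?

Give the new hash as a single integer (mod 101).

val('c') = 3, val('e') = 5
Position k = 1, exponent = n-1-k = 4
B^4 mod M = 3^4 mod 101 = 81
Delta = (5 - 3) * 81 mod 101 = 61
New hash = (52 + 61) mod 101 = 12

Answer: 12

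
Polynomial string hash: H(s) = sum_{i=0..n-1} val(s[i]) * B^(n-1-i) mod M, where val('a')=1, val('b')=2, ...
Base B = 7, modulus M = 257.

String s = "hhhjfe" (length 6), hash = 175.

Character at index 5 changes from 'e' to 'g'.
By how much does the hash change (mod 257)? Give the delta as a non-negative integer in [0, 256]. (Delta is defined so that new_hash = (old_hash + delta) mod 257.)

Answer: 2

Derivation:
Delta formula: (val(new) - val(old)) * B^(n-1-k) mod M
  val('g') - val('e') = 7 - 5 = 2
  B^(n-1-k) = 7^0 mod 257 = 1
  Delta = 2 * 1 mod 257 = 2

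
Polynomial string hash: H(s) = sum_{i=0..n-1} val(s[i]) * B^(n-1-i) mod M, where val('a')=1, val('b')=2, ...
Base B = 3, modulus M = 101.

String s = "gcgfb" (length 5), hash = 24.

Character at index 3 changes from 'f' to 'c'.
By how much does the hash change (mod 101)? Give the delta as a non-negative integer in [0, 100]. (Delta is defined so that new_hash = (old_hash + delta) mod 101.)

Delta formula: (val(new) - val(old)) * B^(n-1-k) mod M
  val('c') - val('f') = 3 - 6 = -3
  B^(n-1-k) = 3^1 mod 101 = 3
  Delta = -3 * 3 mod 101 = 92

Answer: 92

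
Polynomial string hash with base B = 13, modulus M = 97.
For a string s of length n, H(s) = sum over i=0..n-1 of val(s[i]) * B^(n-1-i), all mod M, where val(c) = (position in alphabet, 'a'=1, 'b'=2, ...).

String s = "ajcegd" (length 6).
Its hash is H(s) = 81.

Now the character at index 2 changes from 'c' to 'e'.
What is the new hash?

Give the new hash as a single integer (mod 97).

Answer: 13

Derivation:
val('c') = 3, val('e') = 5
Position k = 2, exponent = n-1-k = 3
B^3 mod M = 13^3 mod 97 = 63
Delta = (5 - 3) * 63 mod 97 = 29
New hash = (81 + 29) mod 97 = 13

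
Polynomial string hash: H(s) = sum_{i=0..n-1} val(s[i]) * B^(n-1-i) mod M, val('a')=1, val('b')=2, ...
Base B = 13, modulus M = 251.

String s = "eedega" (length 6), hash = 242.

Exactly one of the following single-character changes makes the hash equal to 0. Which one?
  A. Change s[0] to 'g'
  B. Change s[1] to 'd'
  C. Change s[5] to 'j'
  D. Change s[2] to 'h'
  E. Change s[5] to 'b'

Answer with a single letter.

Answer: C

Derivation:
Option A: s[0]='e'->'g', delta=(7-5)*13^5 mod 251 = 128, hash=242+128 mod 251 = 119
Option B: s[1]='e'->'d', delta=(4-5)*13^4 mod 251 = 53, hash=242+53 mod 251 = 44
Option C: s[5]='a'->'j', delta=(10-1)*13^0 mod 251 = 9, hash=242+9 mod 251 = 0 <-- target
Option D: s[2]='d'->'h', delta=(8-4)*13^3 mod 251 = 3, hash=242+3 mod 251 = 245
Option E: s[5]='a'->'b', delta=(2-1)*13^0 mod 251 = 1, hash=242+1 mod 251 = 243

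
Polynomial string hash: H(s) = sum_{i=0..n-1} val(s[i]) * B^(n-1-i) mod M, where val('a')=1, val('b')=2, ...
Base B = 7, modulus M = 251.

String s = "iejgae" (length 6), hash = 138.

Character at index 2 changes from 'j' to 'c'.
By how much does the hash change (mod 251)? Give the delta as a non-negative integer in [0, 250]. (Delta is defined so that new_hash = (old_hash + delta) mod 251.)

Delta formula: (val(new) - val(old)) * B^(n-1-k) mod M
  val('c') - val('j') = 3 - 10 = -7
  B^(n-1-k) = 7^3 mod 251 = 92
  Delta = -7 * 92 mod 251 = 109

Answer: 109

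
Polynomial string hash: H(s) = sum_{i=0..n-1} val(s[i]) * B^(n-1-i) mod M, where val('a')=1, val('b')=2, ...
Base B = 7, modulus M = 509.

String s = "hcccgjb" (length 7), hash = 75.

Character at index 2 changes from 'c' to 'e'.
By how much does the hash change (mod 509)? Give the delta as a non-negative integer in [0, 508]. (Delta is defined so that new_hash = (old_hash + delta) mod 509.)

Delta formula: (val(new) - val(old)) * B^(n-1-k) mod M
  val('e') - val('c') = 5 - 3 = 2
  B^(n-1-k) = 7^4 mod 509 = 365
  Delta = 2 * 365 mod 509 = 221

Answer: 221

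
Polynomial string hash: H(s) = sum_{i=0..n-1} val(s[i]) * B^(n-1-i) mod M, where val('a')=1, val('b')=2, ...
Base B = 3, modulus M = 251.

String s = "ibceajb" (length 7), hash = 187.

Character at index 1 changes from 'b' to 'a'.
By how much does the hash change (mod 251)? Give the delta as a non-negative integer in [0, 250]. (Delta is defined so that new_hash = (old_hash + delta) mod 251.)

Delta formula: (val(new) - val(old)) * B^(n-1-k) mod M
  val('a') - val('b') = 1 - 2 = -1
  B^(n-1-k) = 3^5 mod 251 = 243
  Delta = -1 * 243 mod 251 = 8

Answer: 8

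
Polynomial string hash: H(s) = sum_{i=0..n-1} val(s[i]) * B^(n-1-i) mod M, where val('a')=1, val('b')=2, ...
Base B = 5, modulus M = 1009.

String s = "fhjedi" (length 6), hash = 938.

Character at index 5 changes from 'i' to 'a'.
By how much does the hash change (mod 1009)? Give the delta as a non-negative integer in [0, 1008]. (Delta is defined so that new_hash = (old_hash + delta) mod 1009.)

Delta formula: (val(new) - val(old)) * B^(n-1-k) mod M
  val('a') - val('i') = 1 - 9 = -8
  B^(n-1-k) = 5^0 mod 1009 = 1
  Delta = -8 * 1 mod 1009 = 1001

Answer: 1001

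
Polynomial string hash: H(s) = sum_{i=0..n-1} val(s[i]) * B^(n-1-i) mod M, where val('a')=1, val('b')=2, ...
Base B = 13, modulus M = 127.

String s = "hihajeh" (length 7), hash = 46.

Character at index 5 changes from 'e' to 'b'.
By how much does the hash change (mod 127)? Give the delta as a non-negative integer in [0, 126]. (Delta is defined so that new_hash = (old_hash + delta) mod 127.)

Answer: 88

Derivation:
Delta formula: (val(new) - val(old)) * B^(n-1-k) mod M
  val('b') - val('e') = 2 - 5 = -3
  B^(n-1-k) = 13^1 mod 127 = 13
  Delta = -3 * 13 mod 127 = 88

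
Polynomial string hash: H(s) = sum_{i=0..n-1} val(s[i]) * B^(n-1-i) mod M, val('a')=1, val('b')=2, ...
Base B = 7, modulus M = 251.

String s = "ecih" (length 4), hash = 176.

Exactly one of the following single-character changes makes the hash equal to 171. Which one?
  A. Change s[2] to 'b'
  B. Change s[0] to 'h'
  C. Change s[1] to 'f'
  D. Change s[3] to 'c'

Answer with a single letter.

Answer: D

Derivation:
Option A: s[2]='i'->'b', delta=(2-9)*7^1 mod 251 = 202, hash=176+202 mod 251 = 127
Option B: s[0]='e'->'h', delta=(8-5)*7^3 mod 251 = 25, hash=176+25 mod 251 = 201
Option C: s[1]='c'->'f', delta=(6-3)*7^2 mod 251 = 147, hash=176+147 mod 251 = 72
Option D: s[3]='h'->'c', delta=(3-8)*7^0 mod 251 = 246, hash=176+246 mod 251 = 171 <-- target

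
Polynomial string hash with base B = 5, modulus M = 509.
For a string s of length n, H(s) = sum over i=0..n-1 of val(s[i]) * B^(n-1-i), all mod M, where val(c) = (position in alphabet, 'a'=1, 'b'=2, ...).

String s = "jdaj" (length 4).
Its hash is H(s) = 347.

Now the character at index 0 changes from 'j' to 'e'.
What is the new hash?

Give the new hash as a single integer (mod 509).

Answer: 231

Derivation:
val('j') = 10, val('e') = 5
Position k = 0, exponent = n-1-k = 3
B^3 mod M = 5^3 mod 509 = 125
Delta = (5 - 10) * 125 mod 509 = 393
New hash = (347 + 393) mod 509 = 231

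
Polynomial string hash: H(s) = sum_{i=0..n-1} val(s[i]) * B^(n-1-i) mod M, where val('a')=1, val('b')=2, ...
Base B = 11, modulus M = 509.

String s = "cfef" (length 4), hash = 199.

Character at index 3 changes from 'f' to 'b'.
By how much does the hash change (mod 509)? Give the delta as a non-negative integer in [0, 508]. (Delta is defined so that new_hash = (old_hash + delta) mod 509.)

Delta formula: (val(new) - val(old)) * B^(n-1-k) mod M
  val('b') - val('f') = 2 - 6 = -4
  B^(n-1-k) = 11^0 mod 509 = 1
  Delta = -4 * 1 mod 509 = 505

Answer: 505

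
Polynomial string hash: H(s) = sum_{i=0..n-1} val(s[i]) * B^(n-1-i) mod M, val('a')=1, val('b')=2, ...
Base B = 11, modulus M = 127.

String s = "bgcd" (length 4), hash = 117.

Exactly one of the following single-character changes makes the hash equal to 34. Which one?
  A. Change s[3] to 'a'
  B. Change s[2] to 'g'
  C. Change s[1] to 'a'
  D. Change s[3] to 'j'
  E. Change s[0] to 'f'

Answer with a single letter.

Answer: B

Derivation:
Option A: s[3]='d'->'a', delta=(1-4)*11^0 mod 127 = 124, hash=117+124 mod 127 = 114
Option B: s[2]='c'->'g', delta=(7-3)*11^1 mod 127 = 44, hash=117+44 mod 127 = 34 <-- target
Option C: s[1]='g'->'a', delta=(1-7)*11^2 mod 127 = 36, hash=117+36 mod 127 = 26
Option D: s[3]='d'->'j', delta=(10-4)*11^0 mod 127 = 6, hash=117+6 mod 127 = 123
Option E: s[0]='b'->'f', delta=(6-2)*11^3 mod 127 = 117, hash=117+117 mod 127 = 107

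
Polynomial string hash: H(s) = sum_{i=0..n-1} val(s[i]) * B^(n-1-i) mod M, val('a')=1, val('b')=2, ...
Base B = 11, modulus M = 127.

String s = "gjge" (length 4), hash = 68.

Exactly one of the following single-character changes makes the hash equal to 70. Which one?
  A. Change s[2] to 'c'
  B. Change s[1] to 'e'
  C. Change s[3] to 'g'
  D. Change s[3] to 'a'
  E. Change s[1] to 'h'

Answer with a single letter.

Option A: s[2]='g'->'c', delta=(3-7)*11^1 mod 127 = 83, hash=68+83 mod 127 = 24
Option B: s[1]='j'->'e', delta=(5-10)*11^2 mod 127 = 30, hash=68+30 mod 127 = 98
Option C: s[3]='e'->'g', delta=(7-5)*11^0 mod 127 = 2, hash=68+2 mod 127 = 70 <-- target
Option D: s[3]='e'->'a', delta=(1-5)*11^0 mod 127 = 123, hash=68+123 mod 127 = 64
Option E: s[1]='j'->'h', delta=(8-10)*11^2 mod 127 = 12, hash=68+12 mod 127 = 80

Answer: C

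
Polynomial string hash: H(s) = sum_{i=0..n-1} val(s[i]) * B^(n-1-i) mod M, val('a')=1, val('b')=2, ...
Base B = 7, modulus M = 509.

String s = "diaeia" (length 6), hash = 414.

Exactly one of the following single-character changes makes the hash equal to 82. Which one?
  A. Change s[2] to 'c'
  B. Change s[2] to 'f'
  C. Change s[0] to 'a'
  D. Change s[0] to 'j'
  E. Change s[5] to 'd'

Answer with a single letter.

Answer: A

Derivation:
Option A: s[2]='a'->'c', delta=(3-1)*7^3 mod 509 = 177, hash=414+177 mod 509 = 82 <-- target
Option B: s[2]='a'->'f', delta=(6-1)*7^3 mod 509 = 188, hash=414+188 mod 509 = 93
Option C: s[0]='d'->'a', delta=(1-4)*7^5 mod 509 = 479, hash=414+479 mod 509 = 384
Option D: s[0]='d'->'j', delta=(10-4)*7^5 mod 509 = 60, hash=414+60 mod 509 = 474
Option E: s[5]='a'->'d', delta=(4-1)*7^0 mod 509 = 3, hash=414+3 mod 509 = 417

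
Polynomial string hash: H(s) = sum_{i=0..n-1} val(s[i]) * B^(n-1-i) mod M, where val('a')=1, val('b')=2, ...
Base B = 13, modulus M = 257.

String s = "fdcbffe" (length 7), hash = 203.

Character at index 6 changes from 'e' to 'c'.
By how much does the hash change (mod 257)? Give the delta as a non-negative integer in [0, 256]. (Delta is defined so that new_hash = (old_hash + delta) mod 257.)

Answer: 255

Derivation:
Delta formula: (val(new) - val(old)) * B^(n-1-k) mod M
  val('c') - val('e') = 3 - 5 = -2
  B^(n-1-k) = 13^0 mod 257 = 1
  Delta = -2 * 1 mod 257 = 255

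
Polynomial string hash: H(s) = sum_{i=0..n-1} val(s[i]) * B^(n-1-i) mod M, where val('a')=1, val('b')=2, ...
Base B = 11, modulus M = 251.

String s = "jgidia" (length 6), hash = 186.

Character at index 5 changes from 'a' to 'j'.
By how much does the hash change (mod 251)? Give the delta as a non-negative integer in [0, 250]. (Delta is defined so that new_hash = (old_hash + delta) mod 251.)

Delta formula: (val(new) - val(old)) * B^(n-1-k) mod M
  val('j') - val('a') = 10 - 1 = 9
  B^(n-1-k) = 11^0 mod 251 = 1
  Delta = 9 * 1 mod 251 = 9

Answer: 9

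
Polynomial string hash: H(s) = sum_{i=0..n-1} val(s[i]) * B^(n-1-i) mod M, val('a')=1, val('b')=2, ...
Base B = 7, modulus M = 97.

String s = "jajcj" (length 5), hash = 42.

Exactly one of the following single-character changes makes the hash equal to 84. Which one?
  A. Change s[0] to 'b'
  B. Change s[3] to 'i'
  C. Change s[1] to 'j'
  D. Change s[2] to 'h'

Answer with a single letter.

Option A: s[0]='j'->'b', delta=(2-10)*7^4 mod 97 = 95, hash=42+95 mod 97 = 40
Option B: s[3]='c'->'i', delta=(9-3)*7^1 mod 97 = 42, hash=42+42 mod 97 = 84 <-- target
Option C: s[1]='a'->'j', delta=(10-1)*7^3 mod 97 = 80, hash=42+80 mod 97 = 25
Option D: s[2]='j'->'h', delta=(8-10)*7^2 mod 97 = 96, hash=42+96 mod 97 = 41

Answer: B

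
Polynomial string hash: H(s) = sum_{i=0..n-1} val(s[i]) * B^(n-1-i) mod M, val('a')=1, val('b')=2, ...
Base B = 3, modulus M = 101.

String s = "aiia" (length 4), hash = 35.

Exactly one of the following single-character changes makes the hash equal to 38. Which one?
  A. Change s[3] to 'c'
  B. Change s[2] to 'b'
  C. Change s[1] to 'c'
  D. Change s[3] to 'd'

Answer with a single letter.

Answer: D

Derivation:
Option A: s[3]='a'->'c', delta=(3-1)*3^0 mod 101 = 2, hash=35+2 mod 101 = 37
Option B: s[2]='i'->'b', delta=(2-9)*3^1 mod 101 = 80, hash=35+80 mod 101 = 14
Option C: s[1]='i'->'c', delta=(3-9)*3^2 mod 101 = 47, hash=35+47 mod 101 = 82
Option D: s[3]='a'->'d', delta=(4-1)*3^0 mod 101 = 3, hash=35+3 mod 101 = 38 <-- target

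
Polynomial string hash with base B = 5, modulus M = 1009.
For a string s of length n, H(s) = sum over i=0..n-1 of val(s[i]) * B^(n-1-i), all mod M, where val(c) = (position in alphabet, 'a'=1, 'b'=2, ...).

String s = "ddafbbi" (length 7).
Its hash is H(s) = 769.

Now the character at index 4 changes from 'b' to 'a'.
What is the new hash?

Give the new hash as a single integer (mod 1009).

val('b') = 2, val('a') = 1
Position k = 4, exponent = n-1-k = 2
B^2 mod M = 5^2 mod 1009 = 25
Delta = (1 - 2) * 25 mod 1009 = 984
New hash = (769 + 984) mod 1009 = 744

Answer: 744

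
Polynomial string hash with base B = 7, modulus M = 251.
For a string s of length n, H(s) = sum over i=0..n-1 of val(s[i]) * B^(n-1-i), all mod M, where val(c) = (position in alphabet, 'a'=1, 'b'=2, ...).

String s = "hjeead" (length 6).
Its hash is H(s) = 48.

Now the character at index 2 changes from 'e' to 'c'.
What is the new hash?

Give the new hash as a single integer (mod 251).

Answer: 115

Derivation:
val('e') = 5, val('c') = 3
Position k = 2, exponent = n-1-k = 3
B^3 mod M = 7^3 mod 251 = 92
Delta = (3 - 5) * 92 mod 251 = 67
New hash = (48 + 67) mod 251 = 115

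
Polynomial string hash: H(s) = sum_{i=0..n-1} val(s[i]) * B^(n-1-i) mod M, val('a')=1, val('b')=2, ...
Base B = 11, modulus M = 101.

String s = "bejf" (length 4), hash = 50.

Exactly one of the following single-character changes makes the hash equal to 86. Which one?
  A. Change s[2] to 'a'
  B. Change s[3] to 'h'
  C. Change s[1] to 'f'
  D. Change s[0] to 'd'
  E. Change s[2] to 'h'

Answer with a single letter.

Answer: D

Derivation:
Option A: s[2]='j'->'a', delta=(1-10)*11^1 mod 101 = 2, hash=50+2 mod 101 = 52
Option B: s[3]='f'->'h', delta=(8-6)*11^0 mod 101 = 2, hash=50+2 mod 101 = 52
Option C: s[1]='e'->'f', delta=(6-5)*11^2 mod 101 = 20, hash=50+20 mod 101 = 70
Option D: s[0]='b'->'d', delta=(4-2)*11^3 mod 101 = 36, hash=50+36 mod 101 = 86 <-- target
Option E: s[2]='j'->'h', delta=(8-10)*11^1 mod 101 = 79, hash=50+79 mod 101 = 28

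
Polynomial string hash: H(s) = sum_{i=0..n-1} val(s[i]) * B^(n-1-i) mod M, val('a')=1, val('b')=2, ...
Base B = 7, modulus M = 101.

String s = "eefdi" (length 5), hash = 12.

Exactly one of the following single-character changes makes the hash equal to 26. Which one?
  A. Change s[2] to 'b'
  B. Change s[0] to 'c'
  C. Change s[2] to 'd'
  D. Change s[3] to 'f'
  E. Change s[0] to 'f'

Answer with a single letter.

Answer: D

Derivation:
Option A: s[2]='f'->'b', delta=(2-6)*7^2 mod 101 = 6, hash=12+6 mod 101 = 18
Option B: s[0]='e'->'c', delta=(3-5)*7^4 mod 101 = 46, hash=12+46 mod 101 = 58
Option C: s[2]='f'->'d', delta=(4-6)*7^2 mod 101 = 3, hash=12+3 mod 101 = 15
Option D: s[3]='d'->'f', delta=(6-4)*7^1 mod 101 = 14, hash=12+14 mod 101 = 26 <-- target
Option E: s[0]='e'->'f', delta=(6-5)*7^4 mod 101 = 78, hash=12+78 mod 101 = 90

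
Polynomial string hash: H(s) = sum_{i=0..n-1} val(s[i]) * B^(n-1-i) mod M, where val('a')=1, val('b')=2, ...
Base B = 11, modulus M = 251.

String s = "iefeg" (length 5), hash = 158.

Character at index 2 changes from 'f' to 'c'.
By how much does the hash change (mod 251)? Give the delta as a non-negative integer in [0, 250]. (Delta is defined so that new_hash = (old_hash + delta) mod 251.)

Answer: 139

Derivation:
Delta formula: (val(new) - val(old)) * B^(n-1-k) mod M
  val('c') - val('f') = 3 - 6 = -3
  B^(n-1-k) = 11^2 mod 251 = 121
  Delta = -3 * 121 mod 251 = 139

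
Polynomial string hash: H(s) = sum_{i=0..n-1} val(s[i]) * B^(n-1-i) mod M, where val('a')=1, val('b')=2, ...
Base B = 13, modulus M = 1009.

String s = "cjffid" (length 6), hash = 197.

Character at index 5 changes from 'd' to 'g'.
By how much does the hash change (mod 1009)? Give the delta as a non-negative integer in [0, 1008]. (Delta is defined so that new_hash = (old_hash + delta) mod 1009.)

Answer: 3

Derivation:
Delta formula: (val(new) - val(old)) * B^(n-1-k) mod M
  val('g') - val('d') = 7 - 4 = 3
  B^(n-1-k) = 13^0 mod 1009 = 1
  Delta = 3 * 1 mod 1009 = 3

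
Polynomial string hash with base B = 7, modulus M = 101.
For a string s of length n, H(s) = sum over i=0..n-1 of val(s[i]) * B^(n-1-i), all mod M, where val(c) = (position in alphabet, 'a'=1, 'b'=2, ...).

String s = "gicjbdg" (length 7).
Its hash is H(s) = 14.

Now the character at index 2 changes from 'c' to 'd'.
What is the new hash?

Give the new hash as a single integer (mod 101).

Answer: 92

Derivation:
val('c') = 3, val('d') = 4
Position k = 2, exponent = n-1-k = 4
B^4 mod M = 7^4 mod 101 = 78
Delta = (4 - 3) * 78 mod 101 = 78
New hash = (14 + 78) mod 101 = 92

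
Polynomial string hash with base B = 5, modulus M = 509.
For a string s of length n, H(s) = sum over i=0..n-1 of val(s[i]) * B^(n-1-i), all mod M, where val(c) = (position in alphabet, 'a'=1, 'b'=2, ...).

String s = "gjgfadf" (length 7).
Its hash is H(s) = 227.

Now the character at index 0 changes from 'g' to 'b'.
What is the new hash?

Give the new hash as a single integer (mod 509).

Answer: 488

Derivation:
val('g') = 7, val('b') = 2
Position k = 0, exponent = n-1-k = 6
B^6 mod M = 5^6 mod 509 = 355
Delta = (2 - 7) * 355 mod 509 = 261
New hash = (227 + 261) mod 509 = 488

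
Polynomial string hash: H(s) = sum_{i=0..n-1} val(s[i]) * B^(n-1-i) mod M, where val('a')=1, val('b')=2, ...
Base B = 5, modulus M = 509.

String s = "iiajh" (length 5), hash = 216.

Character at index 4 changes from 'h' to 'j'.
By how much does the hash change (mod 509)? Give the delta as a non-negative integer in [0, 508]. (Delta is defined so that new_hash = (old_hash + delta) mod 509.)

Answer: 2

Derivation:
Delta formula: (val(new) - val(old)) * B^(n-1-k) mod M
  val('j') - val('h') = 10 - 8 = 2
  B^(n-1-k) = 5^0 mod 509 = 1
  Delta = 2 * 1 mod 509 = 2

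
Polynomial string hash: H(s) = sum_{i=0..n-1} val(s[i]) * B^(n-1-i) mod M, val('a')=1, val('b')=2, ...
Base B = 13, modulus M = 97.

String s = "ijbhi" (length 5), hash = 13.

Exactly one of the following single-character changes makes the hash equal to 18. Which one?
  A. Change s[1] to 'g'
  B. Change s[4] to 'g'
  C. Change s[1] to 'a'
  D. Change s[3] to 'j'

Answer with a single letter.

Answer: A

Derivation:
Option A: s[1]='j'->'g', delta=(7-10)*13^3 mod 97 = 5, hash=13+5 mod 97 = 18 <-- target
Option B: s[4]='i'->'g', delta=(7-9)*13^0 mod 97 = 95, hash=13+95 mod 97 = 11
Option C: s[1]='j'->'a', delta=(1-10)*13^3 mod 97 = 15, hash=13+15 mod 97 = 28
Option D: s[3]='h'->'j', delta=(10-8)*13^1 mod 97 = 26, hash=13+26 mod 97 = 39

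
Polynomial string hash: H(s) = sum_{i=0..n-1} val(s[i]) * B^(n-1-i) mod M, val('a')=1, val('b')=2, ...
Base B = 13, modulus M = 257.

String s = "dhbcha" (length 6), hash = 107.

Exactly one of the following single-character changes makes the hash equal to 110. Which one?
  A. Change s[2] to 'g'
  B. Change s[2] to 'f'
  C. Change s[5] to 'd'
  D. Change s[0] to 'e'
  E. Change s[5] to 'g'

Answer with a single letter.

Answer: C

Derivation:
Option A: s[2]='b'->'g', delta=(7-2)*13^3 mod 257 = 191, hash=107+191 mod 257 = 41
Option B: s[2]='b'->'f', delta=(6-2)*13^3 mod 257 = 50, hash=107+50 mod 257 = 157
Option C: s[5]='a'->'d', delta=(4-1)*13^0 mod 257 = 3, hash=107+3 mod 257 = 110 <-- target
Option D: s[0]='d'->'e', delta=(5-4)*13^5 mod 257 = 185, hash=107+185 mod 257 = 35
Option E: s[5]='a'->'g', delta=(7-1)*13^0 mod 257 = 6, hash=107+6 mod 257 = 113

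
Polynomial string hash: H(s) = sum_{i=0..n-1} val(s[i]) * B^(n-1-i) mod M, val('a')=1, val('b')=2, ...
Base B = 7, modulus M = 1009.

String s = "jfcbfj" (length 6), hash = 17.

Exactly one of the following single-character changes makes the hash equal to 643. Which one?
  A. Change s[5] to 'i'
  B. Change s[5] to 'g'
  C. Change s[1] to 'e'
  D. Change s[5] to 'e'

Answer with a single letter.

Option A: s[5]='j'->'i', delta=(9-10)*7^0 mod 1009 = 1008, hash=17+1008 mod 1009 = 16
Option B: s[5]='j'->'g', delta=(7-10)*7^0 mod 1009 = 1006, hash=17+1006 mod 1009 = 14
Option C: s[1]='f'->'e', delta=(5-6)*7^4 mod 1009 = 626, hash=17+626 mod 1009 = 643 <-- target
Option D: s[5]='j'->'e', delta=(5-10)*7^0 mod 1009 = 1004, hash=17+1004 mod 1009 = 12

Answer: C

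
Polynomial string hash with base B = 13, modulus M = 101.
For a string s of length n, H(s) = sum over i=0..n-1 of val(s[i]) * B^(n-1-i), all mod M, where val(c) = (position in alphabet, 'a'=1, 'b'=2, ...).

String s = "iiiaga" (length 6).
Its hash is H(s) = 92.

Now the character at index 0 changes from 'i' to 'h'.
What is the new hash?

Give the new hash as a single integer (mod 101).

val('i') = 9, val('h') = 8
Position k = 0, exponent = n-1-k = 5
B^5 mod M = 13^5 mod 101 = 17
Delta = (8 - 9) * 17 mod 101 = 84
New hash = (92 + 84) mod 101 = 75

Answer: 75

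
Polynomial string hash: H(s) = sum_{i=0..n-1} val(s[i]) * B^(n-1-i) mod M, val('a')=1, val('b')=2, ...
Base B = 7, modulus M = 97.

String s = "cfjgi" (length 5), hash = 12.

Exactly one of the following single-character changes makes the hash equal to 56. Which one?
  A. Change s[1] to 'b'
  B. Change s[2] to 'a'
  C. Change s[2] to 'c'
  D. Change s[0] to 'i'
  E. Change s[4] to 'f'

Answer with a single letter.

Answer: B

Derivation:
Option A: s[1]='f'->'b', delta=(2-6)*7^3 mod 97 = 83, hash=12+83 mod 97 = 95
Option B: s[2]='j'->'a', delta=(1-10)*7^2 mod 97 = 44, hash=12+44 mod 97 = 56 <-- target
Option C: s[2]='j'->'c', delta=(3-10)*7^2 mod 97 = 45, hash=12+45 mod 97 = 57
Option D: s[0]='c'->'i', delta=(9-3)*7^4 mod 97 = 50, hash=12+50 mod 97 = 62
Option E: s[4]='i'->'f', delta=(6-9)*7^0 mod 97 = 94, hash=12+94 mod 97 = 9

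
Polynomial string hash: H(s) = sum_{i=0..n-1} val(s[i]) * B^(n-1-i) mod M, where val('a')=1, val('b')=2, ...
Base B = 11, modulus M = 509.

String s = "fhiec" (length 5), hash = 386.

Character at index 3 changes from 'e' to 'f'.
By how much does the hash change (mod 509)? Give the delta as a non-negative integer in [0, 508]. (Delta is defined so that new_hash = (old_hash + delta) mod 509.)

Answer: 11

Derivation:
Delta formula: (val(new) - val(old)) * B^(n-1-k) mod M
  val('f') - val('e') = 6 - 5 = 1
  B^(n-1-k) = 11^1 mod 509 = 11
  Delta = 1 * 11 mod 509 = 11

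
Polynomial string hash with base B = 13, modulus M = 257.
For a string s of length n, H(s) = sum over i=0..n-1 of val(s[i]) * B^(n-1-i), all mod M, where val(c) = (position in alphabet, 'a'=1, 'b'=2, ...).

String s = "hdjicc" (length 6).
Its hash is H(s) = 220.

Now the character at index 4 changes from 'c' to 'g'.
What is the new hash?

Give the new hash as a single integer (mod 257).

val('c') = 3, val('g') = 7
Position k = 4, exponent = n-1-k = 1
B^1 mod M = 13^1 mod 257 = 13
Delta = (7 - 3) * 13 mod 257 = 52
New hash = (220 + 52) mod 257 = 15

Answer: 15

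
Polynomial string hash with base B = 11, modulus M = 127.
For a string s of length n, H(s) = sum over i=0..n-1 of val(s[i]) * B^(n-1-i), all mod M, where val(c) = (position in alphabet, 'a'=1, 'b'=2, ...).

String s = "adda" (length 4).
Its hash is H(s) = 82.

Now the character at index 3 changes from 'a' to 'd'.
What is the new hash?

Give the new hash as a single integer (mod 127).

Answer: 85

Derivation:
val('a') = 1, val('d') = 4
Position k = 3, exponent = n-1-k = 0
B^0 mod M = 11^0 mod 127 = 1
Delta = (4 - 1) * 1 mod 127 = 3
New hash = (82 + 3) mod 127 = 85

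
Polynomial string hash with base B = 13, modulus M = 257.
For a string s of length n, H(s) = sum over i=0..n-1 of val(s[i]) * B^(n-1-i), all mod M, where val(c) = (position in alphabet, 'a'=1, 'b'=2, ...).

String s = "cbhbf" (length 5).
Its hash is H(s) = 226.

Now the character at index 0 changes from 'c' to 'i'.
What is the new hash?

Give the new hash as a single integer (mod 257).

val('c') = 3, val('i') = 9
Position k = 0, exponent = n-1-k = 4
B^4 mod M = 13^4 mod 257 = 34
Delta = (9 - 3) * 34 mod 257 = 204
New hash = (226 + 204) mod 257 = 173

Answer: 173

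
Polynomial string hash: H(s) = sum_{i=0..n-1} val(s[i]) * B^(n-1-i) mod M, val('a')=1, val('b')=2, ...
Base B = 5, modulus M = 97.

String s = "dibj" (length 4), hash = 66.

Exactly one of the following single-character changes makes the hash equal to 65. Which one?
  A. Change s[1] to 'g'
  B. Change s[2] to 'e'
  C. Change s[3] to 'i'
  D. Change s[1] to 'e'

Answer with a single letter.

Option A: s[1]='i'->'g', delta=(7-9)*5^2 mod 97 = 47, hash=66+47 mod 97 = 16
Option B: s[2]='b'->'e', delta=(5-2)*5^1 mod 97 = 15, hash=66+15 mod 97 = 81
Option C: s[3]='j'->'i', delta=(9-10)*5^0 mod 97 = 96, hash=66+96 mod 97 = 65 <-- target
Option D: s[1]='i'->'e', delta=(5-9)*5^2 mod 97 = 94, hash=66+94 mod 97 = 63

Answer: C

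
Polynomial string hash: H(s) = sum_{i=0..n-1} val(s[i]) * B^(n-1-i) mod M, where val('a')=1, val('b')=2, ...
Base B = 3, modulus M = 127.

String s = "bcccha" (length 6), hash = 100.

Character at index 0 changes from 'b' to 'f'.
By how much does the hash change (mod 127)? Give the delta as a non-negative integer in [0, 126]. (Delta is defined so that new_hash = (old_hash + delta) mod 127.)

Answer: 83

Derivation:
Delta formula: (val(new) - val(old)) * B^(n-1-k) mod M
  val('f') - val('b') = 6 - 2 = 4
  B^(n-1-k) = 3^5 mod 127 = 116
  Delta = 4 * 116 mod 127 = 83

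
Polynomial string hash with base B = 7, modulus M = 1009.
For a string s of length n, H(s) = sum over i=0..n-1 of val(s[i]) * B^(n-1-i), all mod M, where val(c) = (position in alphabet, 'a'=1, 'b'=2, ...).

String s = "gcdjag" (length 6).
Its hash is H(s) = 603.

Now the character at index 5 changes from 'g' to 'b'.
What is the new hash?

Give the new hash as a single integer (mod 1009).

val('g') = 7, val('b') = 2
Position k = 5, exponent = n-1-k = 0
B^0 mod M = 7^0 mod 1009 = 1
Delta = (2 - 7) * 1 mod 1009 = 1004
New hash = (603 + 1004) mod 1009 = 598

Answer: 598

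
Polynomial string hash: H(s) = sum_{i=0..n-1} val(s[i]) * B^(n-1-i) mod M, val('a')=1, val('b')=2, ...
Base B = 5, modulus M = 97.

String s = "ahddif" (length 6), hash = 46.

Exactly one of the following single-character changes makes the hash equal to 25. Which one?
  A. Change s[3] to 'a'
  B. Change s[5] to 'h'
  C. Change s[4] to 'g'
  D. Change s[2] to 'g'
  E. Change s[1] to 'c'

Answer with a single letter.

Option A: s[3]='d'->'a', delta=(1-4)*5^2 mod 97 = 22, hash=46+22 mod 97 = 68
Option B: s[5]='f'->'h', delta=(8-6)*5^0 mod 97 = 2, hash=46+2 mod 97 = 48
Option C: s[4]='i'->'g', delta=(7-9)*5^1 mod 97 = 87, hash=46+87 mod 97 = 36
Option D: s[2]='d'->'g', delta=(7-4)*5^3 mod 97 = 84, hash=46+84 mod 97 = 33
Option E: s[1]='h'->'c', delta=(3-8)*5^4 mod 97 = 76, hash=46+76 mod 97 = 25 <-- target

Answer: E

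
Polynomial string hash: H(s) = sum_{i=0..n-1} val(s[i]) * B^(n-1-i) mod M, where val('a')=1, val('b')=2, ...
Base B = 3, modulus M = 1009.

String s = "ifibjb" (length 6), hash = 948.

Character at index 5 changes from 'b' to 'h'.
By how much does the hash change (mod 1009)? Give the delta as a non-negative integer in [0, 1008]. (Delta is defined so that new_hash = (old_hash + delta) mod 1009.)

Delta formula: (val(new) - val(old)) * B^(n-1-k) mod M
  val('h') - val('b') = 8 - 2 = 6
  B^(n-1-k) = 3^0 mod 1009 = 1
  Delta = 6 * 1 mod 1009 = 6

Answer: 6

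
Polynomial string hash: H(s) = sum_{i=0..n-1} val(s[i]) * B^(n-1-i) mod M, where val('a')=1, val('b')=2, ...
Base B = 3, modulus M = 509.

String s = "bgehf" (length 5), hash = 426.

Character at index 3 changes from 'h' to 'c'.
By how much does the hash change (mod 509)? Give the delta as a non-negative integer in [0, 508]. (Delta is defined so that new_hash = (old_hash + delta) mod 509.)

Delta formula: (val(new) - val(old)) * B^(n-1-k) mod M
  val('c') - val('h') = 3 - 8 = -5
  B^(n-1-k) = 3^1 mod 509 = 3
  Delta = -5 * 3 mod 509 = 494

Answer: 494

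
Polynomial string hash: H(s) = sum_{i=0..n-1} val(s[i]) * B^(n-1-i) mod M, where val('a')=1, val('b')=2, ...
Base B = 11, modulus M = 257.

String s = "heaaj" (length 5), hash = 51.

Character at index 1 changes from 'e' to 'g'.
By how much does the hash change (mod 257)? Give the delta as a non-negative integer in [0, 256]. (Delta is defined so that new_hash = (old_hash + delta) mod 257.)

Answer: 92

Derivation:
Delta formula: (val(new) - val(old)) * B^(n-1-k) mod M
  val('g') - val('e') = 7 - 5 = 2
  B^(n-1-k) = 11^3 mod 257 = 46
  Delta = 2 * 46 mod 257 = 92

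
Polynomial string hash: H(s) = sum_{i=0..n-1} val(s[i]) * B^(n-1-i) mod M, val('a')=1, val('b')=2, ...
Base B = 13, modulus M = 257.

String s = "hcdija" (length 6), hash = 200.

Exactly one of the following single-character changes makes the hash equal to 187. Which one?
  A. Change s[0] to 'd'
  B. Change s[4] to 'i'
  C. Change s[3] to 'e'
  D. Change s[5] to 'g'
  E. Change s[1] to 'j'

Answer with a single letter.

Option A: s[0]='h'->'d', delta=(4-8)*13^5 mod 257 = 31, hash=200+31 mod 257 = 231
Option B: s[4]='j'->'i', delta=(9-10)*13^1 mod 257 = 244, hash=200+244 mod 257 = 187 <-- target
Option C: s[3]='i'->'e', delta=(5-9)*13^2 mod 257 = 95, hash=200+95 mod 257 = 38
Option D: s[5]='a'->'g', delta=(7-1)*13^0 mod 257 = 6, hash=200+6 mod 257 = 206
Option E: s[1]='c'->'j', delta=(10-3)*13^4 mod 257 = 238, hash=200+238 mod 257 = 181

Answer: B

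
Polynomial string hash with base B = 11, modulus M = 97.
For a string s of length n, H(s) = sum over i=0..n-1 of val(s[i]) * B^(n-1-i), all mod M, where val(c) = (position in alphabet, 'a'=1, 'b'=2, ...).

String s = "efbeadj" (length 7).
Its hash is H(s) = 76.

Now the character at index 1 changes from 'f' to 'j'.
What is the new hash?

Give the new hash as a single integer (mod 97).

val('f') = 6, val('j') = 10
Position k = 1, exponent = n-1-k = 5
B^5 mod M = 11^5 mod 97 = 31
Delta = (10 - 6) * 31 mod 97 = 27
New hash = (76 + 27) mod 97 = 6

Answer: 6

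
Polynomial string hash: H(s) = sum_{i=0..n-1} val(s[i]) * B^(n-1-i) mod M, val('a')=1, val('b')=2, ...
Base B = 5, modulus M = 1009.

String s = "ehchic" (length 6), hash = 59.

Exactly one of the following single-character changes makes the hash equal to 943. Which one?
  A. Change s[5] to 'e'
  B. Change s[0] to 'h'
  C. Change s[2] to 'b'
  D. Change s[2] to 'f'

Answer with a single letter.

Option A: s[5]='c'->'e', delta=(5-3)*5^0 mod 1009 = 2, hash=59+2 mod 1009 = 61
Option B: s[0]='e'->'h', delta=(8-5)*5^5 mod 1009 = 294, hash=59+294 mod 1009 = 353
Option C: s[2]='c'->'b', delta=(2-3)*5^3 mod 1009 = 884, hash=59+884 mod 1009 = 943 <-- target
Option D: s[2]='c'->'f', delta=(6-3)*5^3 mod 1009 = 375, hash=59+375 mod 1009 = 434

Answer: C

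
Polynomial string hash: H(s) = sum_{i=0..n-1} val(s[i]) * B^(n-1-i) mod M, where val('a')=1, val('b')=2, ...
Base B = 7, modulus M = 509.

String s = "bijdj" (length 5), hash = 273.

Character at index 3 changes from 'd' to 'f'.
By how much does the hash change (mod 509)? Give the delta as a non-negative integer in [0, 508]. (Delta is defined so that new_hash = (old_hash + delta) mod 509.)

Delta formula: (val(new) - val(old)) * B^(n-1-k) mod M
  val('f') - val('d') = 6 - 4 = 2
  B^(n-1-k) = 7^1 mod 509 = 7
  Delta = 2 * 7 mod 509 = 14

Answer: 14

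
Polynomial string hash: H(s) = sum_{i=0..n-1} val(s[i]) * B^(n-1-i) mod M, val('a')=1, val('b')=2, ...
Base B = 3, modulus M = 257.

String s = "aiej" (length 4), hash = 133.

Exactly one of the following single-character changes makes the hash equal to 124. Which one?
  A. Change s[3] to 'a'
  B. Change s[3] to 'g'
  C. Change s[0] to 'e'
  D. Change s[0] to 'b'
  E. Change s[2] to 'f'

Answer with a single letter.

Option A: s[3]='j'->'a', delta=(1-10)*3^0 mod 257 = 248, hash=133+248 mod 257 = 124 <-- target
Option B: s[3]='j'->'g', delta=(7-10)*3^0 mod 257 = 254, hash=133+254 mod 257 = 130
Option C: s[0]='a'->'e', delta=(5-1)*3^3 mod 257 = 108, hash=133+108 mod 257 = 241
Option D: s[0]='a'->'b', delta=(2-1)*3^3 mod 257 = 27, hash=133+27 mod 257 = 160
Option E: s[2]='e'->'f', delta=(6-5)*3^1 mod 257 = 3, hash=133+3 mod 257 = 136

Answer: A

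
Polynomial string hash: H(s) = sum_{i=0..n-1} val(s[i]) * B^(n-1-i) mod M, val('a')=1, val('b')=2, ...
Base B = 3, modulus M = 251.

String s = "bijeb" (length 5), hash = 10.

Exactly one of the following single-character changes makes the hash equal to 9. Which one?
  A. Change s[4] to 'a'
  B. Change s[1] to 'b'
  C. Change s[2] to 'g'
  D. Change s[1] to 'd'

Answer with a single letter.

Option A: s[4]='b'->'a', delta=(1-2)*3^0 mod 251 = 250, hash=10+250 mod 251 = 9 <-- target
Option B: s[1]='i'->'b', delta=(2-9)*3^3 mod 251 = 62, hash=10+62 mod 251 = 72
Option C: s[2]='j'->'g', delta=(7-10)*3^2 mod 251 = 224, hash=10+224 mod 251 = 234
Option D: s[1]='i'->'d', delta=(4-9)*3^3 mod 251 = 116, hash=10+116 mod 251 = 126

Answer: A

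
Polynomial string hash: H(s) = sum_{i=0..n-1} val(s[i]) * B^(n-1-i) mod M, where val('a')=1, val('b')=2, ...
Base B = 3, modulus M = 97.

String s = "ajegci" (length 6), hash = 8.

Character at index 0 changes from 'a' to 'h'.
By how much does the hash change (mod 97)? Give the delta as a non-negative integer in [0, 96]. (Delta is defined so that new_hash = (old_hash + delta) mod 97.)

Delta formula: (val(new) - val(old)) * B^(n-1-k) mod M
  val('h') - val('a') = 8 - 1 = 7
  B^(n-1-k) = 3^5 mod 97 = 49
  Delta = 7 * 49 mod 97 = 52

Answer: 52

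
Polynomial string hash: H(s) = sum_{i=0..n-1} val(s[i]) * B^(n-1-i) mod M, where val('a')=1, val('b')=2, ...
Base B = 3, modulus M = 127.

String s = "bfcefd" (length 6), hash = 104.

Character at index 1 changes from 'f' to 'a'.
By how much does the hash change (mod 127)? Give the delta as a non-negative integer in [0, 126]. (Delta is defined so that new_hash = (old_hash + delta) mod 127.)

Answer: 103

Derivation:
Delta formula: (val(new) - val(old)) * B^(n-1-k) mod M
  val('a') - val('f') = 1 - 6 = -5
  B^(n-1-k) = 3^4 mod 127 = 81
  Delta = -5 * 81 mod 127 = 103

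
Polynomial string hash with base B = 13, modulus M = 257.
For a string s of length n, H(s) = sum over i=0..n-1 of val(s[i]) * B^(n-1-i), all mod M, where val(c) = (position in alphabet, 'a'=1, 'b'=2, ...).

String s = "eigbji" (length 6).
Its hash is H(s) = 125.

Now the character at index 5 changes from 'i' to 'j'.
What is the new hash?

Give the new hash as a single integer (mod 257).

Answer: 126

Derivation:
val('i') = 9, val('j') = 10
Position k = 5, exponent = n-1-k = 0
B^0 mod M = 13^0 mod 257 = 1
Delta = (10 - 9) * 1 mod 257 = 1
New hash = (125 + 1) mod 257 = 126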